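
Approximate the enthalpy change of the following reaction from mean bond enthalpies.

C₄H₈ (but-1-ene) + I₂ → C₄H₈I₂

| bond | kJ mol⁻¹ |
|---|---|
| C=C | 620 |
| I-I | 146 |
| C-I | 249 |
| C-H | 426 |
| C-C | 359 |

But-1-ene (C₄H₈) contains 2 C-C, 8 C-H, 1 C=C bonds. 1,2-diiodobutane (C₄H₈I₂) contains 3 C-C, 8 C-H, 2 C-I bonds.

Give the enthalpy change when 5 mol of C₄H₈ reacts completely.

ΔH = −455 kJ

Bonds broken (reactants):
  C-C: 2 × 359 = 718
  C-H: 8 × 426 = 3408
  C=C: 1 × 620 = 620
  I-I: 1 × 146 = 146
  Σ(broken) = 4892 kJ
Bonds formed (products):
  C-C: 3 × 359 = 1077
  C-H: 8 × 426 = 3408
  C-I: 2 × 249 = 498
  Σ(formed) = 4983 kJ
ΔH = Σ(broken) − Σ(formed) = 4892 − 4983 = −91 kJ
For 5× the reaction as written: 5 × (−91) = −455 kJ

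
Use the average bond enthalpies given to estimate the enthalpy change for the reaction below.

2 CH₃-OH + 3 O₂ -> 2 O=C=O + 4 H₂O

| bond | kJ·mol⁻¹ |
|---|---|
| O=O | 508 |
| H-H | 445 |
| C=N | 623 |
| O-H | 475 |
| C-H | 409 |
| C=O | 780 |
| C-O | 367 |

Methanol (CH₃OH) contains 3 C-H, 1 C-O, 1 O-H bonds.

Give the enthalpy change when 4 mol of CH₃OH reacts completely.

ΔH = −2516 kJ

Bonds broken (reactants):
  C-H: 6 × 409 = 2454
  C-O: 2 × 367 = 734
  O-H: 2 × 475 = 950
  O=O: 3 × 508 = 1524
  Σ(broken) = 5662 kJ
Bonds formed (products):
  C=O: 4 × 780 = 3120
  O-H: 8 × 475 = 3800
  Σ(formed) = 6920 kJ
ΔH = Σ(broken) − Σ(formed) = 5662 − 6920 = −1258 kJ
For 2× the reaction as written: 2 × (−1258) = −2516 kJ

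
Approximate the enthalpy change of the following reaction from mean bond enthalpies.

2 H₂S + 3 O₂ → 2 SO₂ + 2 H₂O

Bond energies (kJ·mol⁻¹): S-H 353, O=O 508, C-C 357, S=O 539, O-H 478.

ΔH ≈ −1132 kJ

Bonds broken (reactants):
  O=O: 3 × 508 = 1524
  S-H: 4 × 353 = 1412
  Σ(broken) = 2936 kJ
Bonds formed (products):
  O-H: 4 × 478 = 1912
  S=O: 4 × 539 = 2156
  Σ(formed) = 4068 kJ
ΔH = Σ(broken) − Σ(formed) = 2936 − 4068 = −1132 kJ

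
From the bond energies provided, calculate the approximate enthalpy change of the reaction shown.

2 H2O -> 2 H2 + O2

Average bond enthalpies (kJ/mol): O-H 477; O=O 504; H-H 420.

ΔH ≈ +564 kJ

Bonds broken (reactants):
  O-H: 4 × 477 = 1908
  Σ(broken) = 1908 kJ
Bonds formed (products):
  H-H: 2 × 420 = 840
  O=O: 1 × 504 = 504
  Σ(formed) = 1344 kJ
ΔH = Σ(broken) − Σ(formed) = 1908 − 1344 = +564 kJ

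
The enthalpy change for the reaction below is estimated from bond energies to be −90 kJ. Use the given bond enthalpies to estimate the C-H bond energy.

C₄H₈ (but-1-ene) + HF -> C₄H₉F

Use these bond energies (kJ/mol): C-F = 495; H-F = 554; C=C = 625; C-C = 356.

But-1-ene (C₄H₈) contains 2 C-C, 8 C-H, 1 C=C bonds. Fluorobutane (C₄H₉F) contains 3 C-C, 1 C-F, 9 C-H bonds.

Let D be the C-H bond energy.
Σ(broken) = 2×356 + 8×D + 1×625 + 1×554 = 1891 + 8D
Σ(formed) = 3×356 + 1×495 + 9×D = 1563 + 9D
ΔH = Σ(broken) − Σ(formed) = (1891 + 8D) − (1563 + 9D) = +328 − D
Setting this equal to −90 kJ gives D = 418 kJ/mol.

D(C-H) ≈ 418 kJ/mol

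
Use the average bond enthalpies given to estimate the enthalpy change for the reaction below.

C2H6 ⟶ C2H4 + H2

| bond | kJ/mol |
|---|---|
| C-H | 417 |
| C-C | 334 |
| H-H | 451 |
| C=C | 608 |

Bonds broken (reactants):
  C-C: 1 × 334 = 334
  C-H: 6 × 417 = 2502
  Σ(broken) = 2836 kJ
Bonds formed (products):
  C-H: 4 × 417 = 1668
  C=C: 1 × 608 = 608
  H-H: 1 × 451 = 451
  Σ(formed) = 2727 kJ
ΔH = Σ(broken) − Σ(formed) = 2836 − 2727 = +109 kJ

ΔH ≈ +109 kJ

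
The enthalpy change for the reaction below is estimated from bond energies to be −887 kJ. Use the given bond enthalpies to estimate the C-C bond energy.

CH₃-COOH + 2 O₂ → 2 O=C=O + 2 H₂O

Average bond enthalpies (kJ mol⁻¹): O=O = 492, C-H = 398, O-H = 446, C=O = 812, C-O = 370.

Let D be the C-C bond energy.
Σ(broken) = 1×D + 3×398 + 1×370 + 1×812 + 1×446 + 2×492 = 3806 + D
Σ(formed) = 4×812 + 4×446 = 5032
ΔH = Σ(broken) − Σ(formed) = (3806 + D) − (5032) = −1226 + D
Setting this equal to −887 kJ gives D = 339 kJ/mol.

D(C-C) ≈ 339 kJ/mol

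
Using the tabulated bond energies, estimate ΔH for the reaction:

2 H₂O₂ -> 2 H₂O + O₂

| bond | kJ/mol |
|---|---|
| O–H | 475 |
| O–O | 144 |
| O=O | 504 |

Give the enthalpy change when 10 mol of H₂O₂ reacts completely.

ΔH = −1080 kJ

Bonds broken (reactants):
  O–H: 4 × 475 = 1900
  O–O: 2 × 144 = 288
  Σ(broken) = 2188 kJ
Bonds formed (products):
  O–H: 4 × 475 = 1900
  O=O: 1 × 504 = 504
  Σ(formed) = 2404 kJ
ΔH = Σ(broken) − Σ(formed) = 2188 − 2404 = −216 kJ
For 5× the reaction as written: 5 × (−216) = −1080 kJ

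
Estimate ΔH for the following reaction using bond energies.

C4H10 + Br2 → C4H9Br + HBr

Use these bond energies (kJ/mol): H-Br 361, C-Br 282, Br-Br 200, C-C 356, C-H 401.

Bonds broken (reactants):
  Br-Br: 1 × 200 = 200
  C-C: 3 × 356 = 1068
  C-H: 10 × 401 = 4010
  Σ(broken) = 5278 kJ
Bonds formed (products):
  C-Br: 1 × 282 = 282
  C-C: 3 × 356 = 1068
  C-H: 9 × 401 = 3609
  H-Br: 1 × 361 = 361
  Σ(formed) = 5320 kJ
ΔH = Σ(broken) − Σ(formed) = 5278 − 5320 = −42 kJ

ΔH ≈ −42 kJ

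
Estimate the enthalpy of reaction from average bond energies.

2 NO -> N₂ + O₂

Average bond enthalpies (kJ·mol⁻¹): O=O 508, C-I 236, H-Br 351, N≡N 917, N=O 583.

ΔH ≈ −259 kJ

Bonds broken (reactants):
  N=O: 2 × 583 = 1166
  Σ(broken) = 1166 kJ
Bonds formed (products):
  N≡N: 1 × 917 = 917
  O=O: 1 × 508 = 508
  Σ(formed) = 1425 kJ
ΔH = Σ(broken) − Σ(formed) = 1166 − 1425 = −259 kJ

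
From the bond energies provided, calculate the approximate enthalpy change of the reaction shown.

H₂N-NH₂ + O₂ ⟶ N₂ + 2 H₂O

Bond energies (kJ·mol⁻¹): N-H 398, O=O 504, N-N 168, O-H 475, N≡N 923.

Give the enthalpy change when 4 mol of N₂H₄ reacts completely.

Bonds broken (reactants):
  N-H: 4 × 398 = 1592
  N-N: 1 × 168 = 168
  O=O: 1 × 504 = 504
  Σ(broken) = 2264 kJ
Bonds formed (products):
  N≡N: 1 × 923 = 923
  O-H: 4 × 475 = 1900
  Σ(formed) = 2823 kJ
ΔH = Σ(broken) − Σ(formed) = 2264 − 2823 = −559 kJ
For 4× the reaction as written: 4 × (−559) = −2236 kJ

ΔH = −2236 kJ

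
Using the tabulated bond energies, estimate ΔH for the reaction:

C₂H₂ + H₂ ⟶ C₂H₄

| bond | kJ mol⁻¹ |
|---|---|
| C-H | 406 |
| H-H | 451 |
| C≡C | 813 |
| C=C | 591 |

Bonds broken (reactants):
  C≡C: 1 × 813 = 813
  C-H: 2 × 406 = 812
  H-H: 1 × 451 = 451
  Σ(broken) = 2076 kJ
Bonds formed (products):
  C-H: 4 × 406 = 1624
  C=C: 1 × 591 = 591
  Σ(formed) = 2215 kJ
ΔH = Σ(broken) − Σ(formed) = 2076 − 2215 = −139 kJ

ΔH ≈ −139 kJ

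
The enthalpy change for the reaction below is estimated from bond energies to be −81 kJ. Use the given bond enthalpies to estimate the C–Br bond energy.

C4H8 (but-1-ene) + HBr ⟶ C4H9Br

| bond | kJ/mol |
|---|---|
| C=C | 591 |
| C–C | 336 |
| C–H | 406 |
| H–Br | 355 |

Let D be the C–Br bond energy.
Σ(broken) = 2×336 + 8×406 + 1×591 + 1×355 = 4866
Σ(formed) = 1×D + 3×336 + 9×406 = 4662 + D
ΔH = Σ(broken) − Σ(formed) = (4866) − (4662 + D) = +204 − D
Setting this equal to −81 kJ gives D = 285 kJ/mol.

D(C–Br) ≈ 285 kJ/mol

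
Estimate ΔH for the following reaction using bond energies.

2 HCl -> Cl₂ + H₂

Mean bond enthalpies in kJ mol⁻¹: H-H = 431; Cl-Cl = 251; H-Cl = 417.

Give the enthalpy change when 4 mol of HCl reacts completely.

ΔH = +304 kJ

Bonds broken (reactants):
  H-Cl: 2 × 417 = 834
  Σ(broken) = 834 kJ
Bonds formed (products):
  Cl-Cl: 1 × 251 = 251
  H-H: 1 × 431 = 431
  Σ(formed) = 682 kJ
ΔH = Σ(broken) − Σ(formed) = 834 − 682 = +152 kJ
For 2× the reaction as written: 2 × (+152) = +304 kJ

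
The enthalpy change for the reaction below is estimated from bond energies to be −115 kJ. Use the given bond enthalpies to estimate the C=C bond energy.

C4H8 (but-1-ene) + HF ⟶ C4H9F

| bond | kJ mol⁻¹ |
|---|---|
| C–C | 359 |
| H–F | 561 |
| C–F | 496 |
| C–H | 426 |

D(C=C) ≈ 605 kJ/mol

Let D be the C=C bond energy.
Σ(broken) = 2×359 + 8×426 + 1×D + 1×561 = 4687 + D
Σ(formed) = 3×359 + 1×496 + 9×426 = 5407
ΔH = Σ(broken) − Σ(formed) = (4687 + D) − (5407) = −720 + D
Setting this equal to −115 kJ gives D = 605 kJ/mol.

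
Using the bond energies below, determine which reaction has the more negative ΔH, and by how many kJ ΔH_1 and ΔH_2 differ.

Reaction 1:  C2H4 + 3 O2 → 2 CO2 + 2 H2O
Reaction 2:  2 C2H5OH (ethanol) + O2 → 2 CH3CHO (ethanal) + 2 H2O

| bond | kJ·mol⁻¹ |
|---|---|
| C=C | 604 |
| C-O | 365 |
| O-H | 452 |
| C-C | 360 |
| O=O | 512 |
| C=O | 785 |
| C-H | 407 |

Reaction 1:
  Bonds broken (reactants):
    C-H: 4 × 407 = 1628
    C=C: 1 × 604 = 604
    O=O: 3 × 512 = 1536
    Σ(broken) = 3768 kJ
  Bonds formed (products):
    C=O: 4 × 785 = 3140
    O-H: 4 × 452 = 1808
    Σ(formed) = 4948 kJ
  ΔH_1 = 3768 − 4948 = −1180 kJ
Reaction 2:
  Bonds broken (reactants):
    C-C: 2 × 360 = 720
    C-H: 10 × 407 = 4070
    C-O: 2 × 365 = 730
    O-H: 2 × 452 = 904
    O=O: 1 × 512 = 512
    Σ(broken) = 6936 kJ
  Bonds formed (products):
    C-C: 2 × 360 = 720
    C-H: 8 × 407 = 3256
    C=O: 2 × 785 = 1570
    O-H: 4 × 452 = 1808
    Σ(formed) = 7354 kJ
  ΔH_2 = 6936 − 7354 = −418 kJ
ΔH_1 − ΔH_2 = −762 kJ, so reaction 1 has the more negative ΔH; |ΔH_1 − ΔH_2| = 762 kJ.

Reaction 1, by 762 kJ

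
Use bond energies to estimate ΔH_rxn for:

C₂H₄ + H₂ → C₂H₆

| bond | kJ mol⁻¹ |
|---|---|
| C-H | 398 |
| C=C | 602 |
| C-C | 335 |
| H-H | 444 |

Bonds broken (reactants):
  C-H: 4 × 398 = 1592
  C=C: 1 × 602 = 602
  H-H: 1 × 444 = 444
  Σ(broken) = 2638 kJ
Bonds formed (products):
  C-C: 1 × 335 = 335
  C-H: 6 × 398 = 2388
  Σ(formed) = 2723 kJ
ΔH = Σ(broken) − Σ(formed) = 2638 − 2723 = −85 kJ

ΔH ≈ −85 kJ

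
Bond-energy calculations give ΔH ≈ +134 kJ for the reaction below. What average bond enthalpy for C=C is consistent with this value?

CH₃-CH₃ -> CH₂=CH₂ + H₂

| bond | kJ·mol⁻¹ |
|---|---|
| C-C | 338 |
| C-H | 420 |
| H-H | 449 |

D(C=C) ≈ 595 kJ/mol

Let D be the C=C bond energy.
Σ(broken) = 1×338 + 6×420 = 2858
Σ(formed) = 4×420 + 1×D + 1×449 = 2129 + D
ΔH = Σ(broken) − Σ(formed) = (2858) − (2129 + D) = +729 − D
Setting this equal to +134 kJ gives D = 595 kJ/mol.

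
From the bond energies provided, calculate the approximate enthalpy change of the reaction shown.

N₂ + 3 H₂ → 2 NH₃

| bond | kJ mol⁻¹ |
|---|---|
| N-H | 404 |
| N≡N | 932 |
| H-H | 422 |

Bonds broken (reactants):
  H-H: 3 × 422 = 1266
  N≡N: 1 × 932 = 932
  Σ(broken) = 2198 kJ
Bonds formed (products):
  N-H: 6 × 404 = 2424
  Σ(formed) = 2424 kJ
ΔH = Σ(broken) − Σ(formed) = 2198 − 2424 = −226 kJ

ΔH ≈ −226 kJ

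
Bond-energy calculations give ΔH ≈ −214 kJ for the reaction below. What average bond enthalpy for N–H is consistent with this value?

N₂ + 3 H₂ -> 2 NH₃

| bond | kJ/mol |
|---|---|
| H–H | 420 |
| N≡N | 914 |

D(N–H) ≈ 398 kJ/mol

Let D be the N–H bond energy.
Σ(broken) = 3×420 + 1×914 = 2174
Σ(formed) = 6×D = 6D
ΔH = Σ(broken) − Σ(formed) = (2174) − (6D) = +2174 − 6D
Setting this equal to −214 kJ gives 6D = 2388, so D = 398 kJ/mol.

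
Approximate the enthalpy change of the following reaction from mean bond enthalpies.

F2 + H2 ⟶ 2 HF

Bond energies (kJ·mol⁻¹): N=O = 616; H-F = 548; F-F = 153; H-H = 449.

Bonds broken (reactants):
  F-F: 1 × 153 = 153
  H-H: 1 × 449 = 449
  Σ(broken) = 602 kJ
Bonds formed (products):
  H-F: 2 × 548 = 1096
  Σ(formed) = 1096 kJ
ΔH = Σ(broken) − Σ(formed) = 602 − 1096 = −494 kJ

ΔH ≈ −494 kJ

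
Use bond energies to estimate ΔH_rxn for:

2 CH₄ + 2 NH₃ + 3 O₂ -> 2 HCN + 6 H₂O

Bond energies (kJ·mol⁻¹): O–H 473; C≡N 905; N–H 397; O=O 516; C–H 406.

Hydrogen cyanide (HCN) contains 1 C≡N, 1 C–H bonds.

ΔH ≈ −1120 kJ

Bonds broken (reactants):
  C–H: 8 × 406 = 3248
  N–H: 6 × 397 = 2382
  O=O: 3 × 516 = 1548
  Σ(broken) = 7178 kJ
Bonds formed (products):
  C≡N: 2 × 905 = 1810
  C–H: 2 × 406 = 812
  O–H: 12 × 473 = 5676
  Σ(formed) = 8298 kJ
ΔH = Σ(broken) − Σ(formed) = 7178 − 8298 = −1120 kJ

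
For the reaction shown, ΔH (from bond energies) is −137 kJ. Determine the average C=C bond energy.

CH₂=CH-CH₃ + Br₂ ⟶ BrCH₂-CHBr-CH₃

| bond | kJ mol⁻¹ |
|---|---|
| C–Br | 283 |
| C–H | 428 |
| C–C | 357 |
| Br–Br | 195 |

Let D be the C=C bond energy.
Σ(broken) = 1×195 + 1×357 + 6×428 + 1×D = 3120 + D
Σ(formed) = 2×283 + 2×357 + 6×428 = 3848
ΔH = Σ(broken) − Σ(formed) = (3120 + D) − (3848) = −728 + D
Setting this equal to −137 kJ gives D = 591 kJ/mol.

D(C=C) ≈ 591 kJ/mol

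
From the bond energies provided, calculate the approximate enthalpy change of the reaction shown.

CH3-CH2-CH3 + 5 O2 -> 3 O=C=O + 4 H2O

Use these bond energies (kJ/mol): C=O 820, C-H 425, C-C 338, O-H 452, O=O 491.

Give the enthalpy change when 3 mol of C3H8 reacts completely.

ΔH = −6015 kJ

Bonds broken (reactants):
  C-C: 2 × 338 = 676
  C-H: 8 × 425 = 3400
  O=O: 5 × 491 = 2455
  Σ(broken) = 6531 kJ
Bonds formed (products):
  C=O: 6 × 820 = 4920
  O-H: 8 × 452 = 3616
  Σ(formed) = 8536 kJ
ΔH = Σ(broken) − Σ(formed) = 6531 − 8536 = −2005 kJ
For 3× the reaction as written: 3 × (−2005) = −6015 kJ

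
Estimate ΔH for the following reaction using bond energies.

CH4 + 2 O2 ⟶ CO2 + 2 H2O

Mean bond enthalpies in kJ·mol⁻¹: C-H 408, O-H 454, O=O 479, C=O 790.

ΔH ≈ −806 kJ

Bonds broken (reactants):
  C-H: 4 × 408 = 1632
  O=O: 2 × 479 = 958
  Σ(broken) = 2590 kJ
Bonds formed (products):
  C=O: 2 × 790 = 1580
  O-H: 4 × 454 = 1816
  Σ(formed) = 3396 kJ
ΔH = Σ(broken) − Σ(formed) = 2590 − 3396 = −806 kJ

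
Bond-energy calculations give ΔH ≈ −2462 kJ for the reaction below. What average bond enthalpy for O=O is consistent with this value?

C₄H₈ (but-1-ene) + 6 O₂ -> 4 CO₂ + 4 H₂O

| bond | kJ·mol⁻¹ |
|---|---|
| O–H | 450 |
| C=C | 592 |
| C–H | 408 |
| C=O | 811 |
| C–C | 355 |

D(O=O) ≈ 510 kJ/mol

Let D be the O=O bond energy.
Σ(broken) = 2×355 + 8×408 + 1×592 + 6×D = 4566 + 6D
Σ(formed) = 8×811 + 8×450 = 10088
ΔH = Σ(broken) − Σ(formed) = (4566 + 6D) − (10088) = −5522 + 6D
Setting this equal to −2462 kJ gives 6D = 3060, so D = 510 kJ/mol.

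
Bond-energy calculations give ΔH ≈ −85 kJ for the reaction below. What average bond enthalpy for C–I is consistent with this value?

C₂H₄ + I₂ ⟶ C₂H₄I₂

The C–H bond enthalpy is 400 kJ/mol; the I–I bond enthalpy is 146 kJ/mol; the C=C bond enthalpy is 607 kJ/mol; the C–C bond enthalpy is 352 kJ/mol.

Let D be the C–I bond energy.
Σ(broken) = 4×400 + 1×607 + 1×146 = 2353
Σ(formed) = 1×352 + 4×400 + 2×D = 1952 + 2D
ΔH = Σ(broken) − Σ(formed) = (2353) − (1952 + 2D) = +401 − 2D
Setting this equal to −85 kJ gives 2D = 486, so D = 243 kJ/mol.

D(C–I) ≈ 243 kJ/mol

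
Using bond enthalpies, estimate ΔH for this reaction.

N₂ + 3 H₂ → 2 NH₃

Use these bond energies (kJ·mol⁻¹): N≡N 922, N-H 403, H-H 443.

ΔH ≈ −167 kJ

Bonds broken (reactants):
  H-H: 3 × 443 = 1329
  N≡N: 1 × 922 = 922
  Σ(broken) = 2251 kJ
Bonds formed (products):
  N-H: 6 × 403 = 2418
  Σ(formed) = 2418 kJ
ΔH = Σ(broken) − Σ(formed) = 2251 − 2418 = −167 kJ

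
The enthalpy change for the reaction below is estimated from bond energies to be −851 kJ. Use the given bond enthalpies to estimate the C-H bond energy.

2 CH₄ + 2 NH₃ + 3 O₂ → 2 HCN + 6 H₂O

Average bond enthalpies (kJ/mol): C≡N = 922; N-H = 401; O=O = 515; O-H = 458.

Let D be the C-H bond energy.
Σ(broken) = 8×D + 6×401 + 3×515 = 3951 + 8D
Σ(formed) = 2×922 + 2×D + 12×458 = 7340 + 2D
ΔH = Σ(broken) − Σ(formed) = (3951 + 8D) − (7340 + 2D) = −3389 + 6D
Setting this equal to −851 kJ gives 6D = 2538, so D = 423 kJ/mol.

D(C-H) ≈ 423 kJ/mol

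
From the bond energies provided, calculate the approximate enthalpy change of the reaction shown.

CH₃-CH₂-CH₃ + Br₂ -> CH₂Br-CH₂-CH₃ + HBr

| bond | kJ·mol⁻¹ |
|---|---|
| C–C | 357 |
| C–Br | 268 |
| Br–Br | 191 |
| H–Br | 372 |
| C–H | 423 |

ΔH ≈ −26 kJ

Bonds broken (reactants):
  Br–Br: 1 × 191 = 191
  C–C: 2 × 357 = 714
  C–H: 8 × 423 = 3384
  Σ(broken) = 4289 kJ
Bonds formed (products):
  C–Br: 1 × 268 = 268
  C–C: 2 × 357 = 714
  C–H: 7 × 423 = 2961
  H–Br: 1 × 372 = 372
  Σ(formed) = 4315 kJ
ΔH = Σ(broken) − Σ(formed) = 4289 − 4315 = −26 kJ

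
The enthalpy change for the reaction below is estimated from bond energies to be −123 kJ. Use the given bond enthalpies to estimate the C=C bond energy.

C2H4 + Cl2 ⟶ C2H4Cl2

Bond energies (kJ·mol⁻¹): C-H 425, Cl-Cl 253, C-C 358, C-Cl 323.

D(C=C) ≈ 628 kJ/mol

Let D be the C=C bond energy.
Σ(broken) = 4×425 + 1×D + 1×253 = 1953 + D
Σ(formed) = 1×358 + 2×323 + 4×425 = 2704
ΔH = Σ(broken) − Σ(formed) = (1953 + D) − (2704) = −751 + D
Setting this equal to −123 kJ gives D = 628 kJ/mol.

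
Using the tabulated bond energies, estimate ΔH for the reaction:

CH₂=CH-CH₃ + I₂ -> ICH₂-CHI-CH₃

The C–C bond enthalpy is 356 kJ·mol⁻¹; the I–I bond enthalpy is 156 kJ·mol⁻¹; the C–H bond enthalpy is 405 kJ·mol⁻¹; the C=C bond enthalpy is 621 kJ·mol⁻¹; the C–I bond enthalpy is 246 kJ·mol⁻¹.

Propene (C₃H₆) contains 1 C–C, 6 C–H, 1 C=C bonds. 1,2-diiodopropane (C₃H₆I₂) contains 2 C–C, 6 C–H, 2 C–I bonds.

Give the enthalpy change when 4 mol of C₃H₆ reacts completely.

ΔH = −284 kJ

Bonds broken (reactants):
  C–C: 1 × 356 = 356
  C–H: 6 × 405 = 2430
  C=C: 1 × 621 = 621
  I–I: 1 × 156 = 156
  Σ(broken) = 3563 kJ
Bonds formed (products):
  C–C: 2 × 356 = 712
  C–H: 6 × 405 = 2430
  C–I: 2 × 246 = 492
  Σ(formed) = 3634 kJ
ΔH = Σ(broken) − Σ(formed) = 3563 − 3634 = −71 kJ
For 4× the reaction as written: 4 × (−71) = −284 kJ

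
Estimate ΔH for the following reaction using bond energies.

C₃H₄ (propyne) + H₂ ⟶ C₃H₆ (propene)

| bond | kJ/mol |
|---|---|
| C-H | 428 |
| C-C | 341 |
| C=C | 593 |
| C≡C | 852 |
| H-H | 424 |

Bonds broken (reactants):
  C≡C: 1 × 852 = 852
  C-C: 1 × 341 = 341
  C-H: 4 × 428 = 1712
  H-H: 1 × 424 = 424
  Σ(broken) = 3329 kJ
Bonds formed (products):
  C-C: 1 × 341 = 341
  C-H: 6 × 428 = 2568
  C=C: 1 × 593 = 593
  Σ(formed) = 3502 kJ
ΔH = Σ(broken) − Σ(formed) = 3329 − 3502 = −173 kJ

ΔH ≈ −173 kJ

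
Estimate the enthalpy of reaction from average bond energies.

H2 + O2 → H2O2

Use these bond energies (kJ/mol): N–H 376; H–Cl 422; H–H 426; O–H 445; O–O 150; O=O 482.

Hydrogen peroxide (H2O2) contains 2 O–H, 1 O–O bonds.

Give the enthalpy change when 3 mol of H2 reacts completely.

Bonds broken (reactants):
  H–H: 1 × 426 = 426
  O=O: 1 × 482 = 482
  Σ(broken) = 908 kJ
Bonds formed (products):
  O–H: 2 × 445 = 890
  O–O: 1 × 150 = 150
  Σ(formed) = 1040 kJ
ΔH = Σ(broken) − Σ(formed) = 908 − 1040 = −132 kJ
For 3× the reaction as written: 3 × (−132) = −396 kJ

ΔH = −396 kJ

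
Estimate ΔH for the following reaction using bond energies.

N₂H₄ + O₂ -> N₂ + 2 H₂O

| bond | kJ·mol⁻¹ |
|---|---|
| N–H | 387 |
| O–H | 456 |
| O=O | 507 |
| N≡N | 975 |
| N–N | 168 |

Bonds broken (reactants):
  N–H: 4 × 387 = 1548
  N–N: 1 × 168 = 168
  O=O: 1 × 507 = 507
  Σ(broken) = 2223 kJ
Bonds formed (products):
  N≡N: 1 × 975 = 975
  O–H: 4 × 456 = 1824
  Σ(formed) = 2799 kJ
ΔH = Σ(broken) − Σ(formed) = 2223 − 2799 = −576 kJ

ΔH ≈ −576 kJ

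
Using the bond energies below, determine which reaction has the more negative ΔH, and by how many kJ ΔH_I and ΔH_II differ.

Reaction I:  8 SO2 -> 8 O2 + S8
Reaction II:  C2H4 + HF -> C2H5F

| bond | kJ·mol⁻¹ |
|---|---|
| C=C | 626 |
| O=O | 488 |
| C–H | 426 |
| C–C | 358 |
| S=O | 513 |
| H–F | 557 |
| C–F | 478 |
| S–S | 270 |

Reaction II, by 2223 kJ

Reaction I:
  Bonds broken (reactants):
    S=O: 16 × 513 = 8208
    Σ(broken) = 8208 kJ
  Bonds formed (products):
    O=O: 8 × 488 = 3904
    S–S: 8 × 270 = 2160
    Σ(formed) = 6064 kJ
  ΔH_I = 8208 − 6064 = +2144 kJ
Reaction II:
  Bonds broken (reactants):
    C–H: 4 × 426 = 1704
    C=C: 1 × 626 = 626
    H–F: 1 × 557 = 557
    Σ(broken) = 2887 kJ
  Bonds formed (products):
    C–C: 1 × 358 = 358
    C–F: 1 × 478 = 478
    C–H: 5 × 426 = 2130
    Σ(formed) = 2966 kJ
  ΔH_II = 2887 − 2966 = −79 kJ
ΔH_I − ΔH_II = +2223 kJ, so reaction II has the more negative ΔH; |ΔH_I − ΔH_II| = 2223 kJ.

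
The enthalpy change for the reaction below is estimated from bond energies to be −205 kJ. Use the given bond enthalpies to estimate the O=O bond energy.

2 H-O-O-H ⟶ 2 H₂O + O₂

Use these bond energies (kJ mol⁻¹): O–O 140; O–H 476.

D(O=O) ≈ 485 kJ/mol

Let D be the O=O bond energy.
Σ(broken) = 4×476 + 2×140 = 2184
Σ(formed) = 4×476 + 1×D = 1904 + D
ΔH = Σ(broken) − Σ(formed) = (2184) − (1904 + D) = +280 − D
Setting this equal to −205 kJ gives D = 485 kJ/mol.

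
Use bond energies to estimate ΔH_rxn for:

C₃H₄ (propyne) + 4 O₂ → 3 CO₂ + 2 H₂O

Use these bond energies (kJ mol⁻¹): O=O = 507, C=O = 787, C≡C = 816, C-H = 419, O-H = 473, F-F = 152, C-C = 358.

Bonds broken (reactants):
  C≡C: 1 × 816 = 816
  C-C: 1 × 358 = 358
  C-H: 4 × 419 = 1676
  O=O: 4 × 507 = 2028
  Σ(broken) = 4878 kJ
Bonds formed (products):
  C=O: 6 × 787 = 4722
  O-H: 4 × 473 = 1892
  Σ(formed) = 6614 kJ
ΔH = Σ(broken) − Σ(formed) = 4878 − 6614 = −1736 kJ

ΔH ≈ −1736 kJ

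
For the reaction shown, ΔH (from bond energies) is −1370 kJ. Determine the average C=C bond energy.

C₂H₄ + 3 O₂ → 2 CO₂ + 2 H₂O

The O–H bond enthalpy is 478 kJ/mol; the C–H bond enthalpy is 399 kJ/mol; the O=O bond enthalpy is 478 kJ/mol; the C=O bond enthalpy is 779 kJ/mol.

D(C=C) ≈ 628 kJ/mol

Let D be the C=C bond energy.
Σ(broken) = 4×399 + 1×D + 3×478 = 3030 + D
Σ(formed) = 4×779 + 4×478 = 5028
ΔH = Σ(broken) − Σ(formed) = (3030 + D) − (5028) = −1998 + D
Setting this equal to −1370 kJ gives D = 628 kJ/mol.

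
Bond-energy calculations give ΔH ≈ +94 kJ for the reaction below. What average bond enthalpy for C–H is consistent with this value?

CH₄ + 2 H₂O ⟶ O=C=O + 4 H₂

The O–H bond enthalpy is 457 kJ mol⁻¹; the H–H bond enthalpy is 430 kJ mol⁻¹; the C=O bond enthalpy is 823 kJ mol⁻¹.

Let D be the C–H bond energy.
Σ(broken) = 4×D + 4×457 = 1828 + 4D
Σ(formed) = 2×823 + 4×430 = 3366
ΔH = Σ(broken) − Σ(formed) = (1828 + 4D) − (3366) = −1538 + 4D
Setting this equal to +94 kJ gives 4D = 1632, so D = 408 kJ/mol.

D(C–H) ≈ 408 kJ/mol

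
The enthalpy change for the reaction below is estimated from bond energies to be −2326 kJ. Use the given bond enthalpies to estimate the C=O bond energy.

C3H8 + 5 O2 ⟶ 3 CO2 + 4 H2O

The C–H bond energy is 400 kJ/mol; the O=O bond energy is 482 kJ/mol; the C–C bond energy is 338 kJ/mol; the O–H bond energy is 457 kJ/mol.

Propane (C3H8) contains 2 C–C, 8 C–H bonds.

D(C=O) ≈ 826 kJ/mol

Let D be the C=O bond energy.
Σ(broken) = 2×338 + 8×400 + 5×482 = 6286
Σ(formed) = 6×D + 8×457 = 3656 + 6D
ΔH = Σ(broken) − Σ(formed) = (6286) − (3656 + 6D) = +2630 − 6D
Setting this equal to −2326 kJ gives 6D = 4956, so D = 826 kJ/mol.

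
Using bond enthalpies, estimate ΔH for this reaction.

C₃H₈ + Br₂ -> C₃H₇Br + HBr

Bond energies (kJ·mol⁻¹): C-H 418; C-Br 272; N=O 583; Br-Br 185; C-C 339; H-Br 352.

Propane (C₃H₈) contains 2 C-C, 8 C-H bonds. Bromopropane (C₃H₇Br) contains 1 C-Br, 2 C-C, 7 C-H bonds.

Bonds broken (reactants):
  Br-Br: 1 × 185 = 185
  C-C: 2 × 339 = 678
  C-H: 8 × 418 = 3344
  Σ(broken) = 4207 kJ
Bonds formed (products):
  C-Br: 1 × 272 = 272
  C-C: 2 × 339 = 678
  C-H: 7 × 418 = 2926
  H-Br: 1 × 352 = 352
  Σ(formed) = 4228 kJ
ΔH = Σ(broken) − Σ(formed) = 4207 − 4228 = −21 kJ

ΔH ≈ −21 kJ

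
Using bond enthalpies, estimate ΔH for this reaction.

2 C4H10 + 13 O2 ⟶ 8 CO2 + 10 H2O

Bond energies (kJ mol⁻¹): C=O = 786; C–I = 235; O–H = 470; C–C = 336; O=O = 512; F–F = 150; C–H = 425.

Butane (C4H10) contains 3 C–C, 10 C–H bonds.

Bonds broken (reactants):
  C–C: 6 × 336 = 2016
  C–H: 20 × 425 = 8500
  O=O: 13 × 512 = 6656
  Σ(broken) = 17172 kJ
Bonds formed (products):
  C=O: 16 × 786 = 12576
  O–H: 20 × 470 = 9400
  Σ(formed) = 21976 kJ
ΔH = Σ(broken) − Σ(formed) = 17172 − 21976 = −4804 kJ

ΔH ≈ −4804 kJ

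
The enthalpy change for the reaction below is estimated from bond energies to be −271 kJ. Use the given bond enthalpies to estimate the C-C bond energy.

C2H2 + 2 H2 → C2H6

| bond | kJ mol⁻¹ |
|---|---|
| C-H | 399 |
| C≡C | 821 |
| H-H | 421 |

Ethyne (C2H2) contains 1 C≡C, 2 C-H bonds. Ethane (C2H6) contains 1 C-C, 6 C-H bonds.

Let D be the C-C bond energy.
Σ(broken) = 1×821 + 2×399 + 2×421 = 2461
Σ(formed) = 1×D + 6×399 = 2394 + D
ΔH = Σ(broken) − Σ(formed) = (2461) − (2394 + D) = +67 − D
Setting this equal to −271 kJ gives D = 338 kJ/mol.

D(C-C) ≈ 338 kJ/mol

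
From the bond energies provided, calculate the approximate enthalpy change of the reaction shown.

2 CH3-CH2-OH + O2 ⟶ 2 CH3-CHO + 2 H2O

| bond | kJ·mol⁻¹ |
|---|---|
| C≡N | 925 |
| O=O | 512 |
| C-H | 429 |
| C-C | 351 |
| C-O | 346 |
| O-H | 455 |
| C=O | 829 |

Bonds broken (reactants):
  C-C: 2 × 351 = 702
  C-H: 10 × 429 = 4290
  C-O: 2 × 346 = 692
  O-H: 2 × 455 = 910
  O=O: 1 × 512 = 512
  Σ(broken) = 7106 kJ
Bonds formed (products):
  C-C: 2 × 351 = 702
  C-H: 8 × 429 = 3432
  C=O: 2 × 829 = 1658
  O-H: 4 × 455 = 1820
  Σ(formed) = 7612 kJ
ΔH = Σ(broken) − Σ(formed) = 7106 − 7612 = −506 kJ

ΔH ≈ −506 kJ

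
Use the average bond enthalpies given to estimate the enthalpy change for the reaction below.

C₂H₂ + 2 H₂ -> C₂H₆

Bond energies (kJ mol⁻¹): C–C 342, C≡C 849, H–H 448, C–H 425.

Bonds broken (reactants):
  C≡C: 1 × 849 = 849
  C–H: 2 × 425 = 850
  H–H: 2 × 448 = 896
  Σ(broken) = 2595 kJ
Bonds formed (products):
  C–C: 1 × 342 = 342
  C–H: 6 × 425 = 2550
  Σ(formed) = 2892 kJ
ΔH = Σ(broken) − Σ(formed) = 2595 − 2892 = −297 kJ

ΔH ≈ −297 kJ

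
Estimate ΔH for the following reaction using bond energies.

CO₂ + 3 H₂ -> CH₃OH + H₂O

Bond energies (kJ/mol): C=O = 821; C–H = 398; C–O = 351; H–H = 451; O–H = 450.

Bonds broken (reactants):
  C=O: 2 × 821 = 1642
  H–H: 3 × 451 = 1353
  Σ(broken) = 2995 kJ
Bonds formed (products):
  C–H: 3 × 398 = 1194
  C–O: 1 × 351 = 351
  O–H: 3 × 450 = 1350
  Σ(formed) = 2895 kJ
ΔH = Σ(broken) − Σ(formed) = 2995 − 2895 = +100 kJ

ΔH ≈ +100 kJ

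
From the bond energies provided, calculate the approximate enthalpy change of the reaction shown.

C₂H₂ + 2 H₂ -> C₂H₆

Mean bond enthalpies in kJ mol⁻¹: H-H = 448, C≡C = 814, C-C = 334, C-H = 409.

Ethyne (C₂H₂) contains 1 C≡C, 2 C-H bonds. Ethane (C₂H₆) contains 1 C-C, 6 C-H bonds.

Bonds broken (reactants):
  C≡C: 1 × 814 = 814
  C-H: 2 × 409 = 818
  H-H: 2 × 448 = 896
  Σ(broken) = 2528 kJ
Bonds formed (products):
  C-C: 1 × 334 = 334
  C-H: 6 × 409 = 2454
  Σ(formed) = 2788 kJ
ΔH = Σ(broken) − Σ(formed) = 2528 − 2788 = −260 kJ

ΔH ≈ −260 kJ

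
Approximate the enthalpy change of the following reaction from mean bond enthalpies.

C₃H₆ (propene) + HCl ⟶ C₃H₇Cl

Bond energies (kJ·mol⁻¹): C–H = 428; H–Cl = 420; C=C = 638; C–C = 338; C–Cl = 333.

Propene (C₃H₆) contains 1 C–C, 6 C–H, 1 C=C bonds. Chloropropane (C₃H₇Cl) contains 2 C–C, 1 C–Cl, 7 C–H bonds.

Bonds broken (reactants):
  C–C: 1 × 338 = 338
  C–H: 6 × 428 = 2568
  C=C: 1 × 638 = 638
  H–Cl: 1 × 420 = 420
  Σ(broken) = 3964 kJ
Bonds formed (products):
  C–C: 2 × 338 = 676
  C–Cl: 1 × 333 = 333
  C–H: 7 × 428 = 2996
  Σ(formed) = 4005 kJ
ΔH = Σ(broken) − Σ(formed) = 3964 − 4005 = −41 kJ

ΔH ≈ −41 kJ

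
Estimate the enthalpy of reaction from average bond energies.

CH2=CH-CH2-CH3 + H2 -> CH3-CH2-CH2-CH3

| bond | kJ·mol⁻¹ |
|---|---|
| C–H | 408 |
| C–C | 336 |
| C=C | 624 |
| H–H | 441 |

ΔH ≈ −87 kJ

Bonds broken (reactants):
  C–C: 2 × 336 = 672
  C–H: 8 × 408 = 3264
  C=C: 1 × 624 = 624
  H–H: 1 × 441 = 441
  Σ(broken) = 5001 kJ
Bonds formed (products):
  C–C: 3 × 336 = 1008
  C–H: 10 × 408 = 4080
  Σ(formed) = 5088 kJ
ΔH = Σ(broken) − Σ(formed) = 5001 − 5088 = −87 kJ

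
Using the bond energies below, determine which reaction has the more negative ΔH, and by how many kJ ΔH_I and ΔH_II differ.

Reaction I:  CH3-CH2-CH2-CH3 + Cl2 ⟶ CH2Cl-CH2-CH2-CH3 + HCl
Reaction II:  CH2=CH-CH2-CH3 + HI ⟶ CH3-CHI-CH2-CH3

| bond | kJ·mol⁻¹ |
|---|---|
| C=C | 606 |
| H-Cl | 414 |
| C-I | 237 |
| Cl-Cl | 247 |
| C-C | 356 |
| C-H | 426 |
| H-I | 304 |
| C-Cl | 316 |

Reaction I:
  Bonds broken (reactants):
    C-C: 3 × 356 = 1068
    C-H: 10 × 426 = 4260
    Cl-Cl: 1 × 247 = 247
    Σ(broken) = 5575 kJ
  Bonds formed (products):
    C-C: 3 × 356 = 1068
    C-Cl: 1 × 316 = 316
    C-H: 9 × 426 = 3834
    H-Cl: 1 × 414 = 414
    Σ(formed) = 5632 kJ
  ΔH_I = 5575 − 5632 = −57 kJ
Reaction II:
  Bonds broken (reactants):
    C-C: 2 × 356 = 712
    C-H: 8 × 426 = 3408
    C=C: 1 × 606 = 606
    H-I: 1 × 304 = 304
    Σ(broken) = 5030 kJ
  Bonds formed (products):
    C-C: 3 × 356 = 1068
    C-H: 9 × 426 = 3834
    C-I: 1 × 237 = 237
    Σ(formed) = 5139 kJ
  ΔH_II = 5030 − 5139 = −109 kJ
ΔH_I − ΔH_II = +52 kJ, so reaction II has the more negative ΔH; |ΔH_I − ΔH_II| = 52 kJ.

Reaction II, by 52 kJ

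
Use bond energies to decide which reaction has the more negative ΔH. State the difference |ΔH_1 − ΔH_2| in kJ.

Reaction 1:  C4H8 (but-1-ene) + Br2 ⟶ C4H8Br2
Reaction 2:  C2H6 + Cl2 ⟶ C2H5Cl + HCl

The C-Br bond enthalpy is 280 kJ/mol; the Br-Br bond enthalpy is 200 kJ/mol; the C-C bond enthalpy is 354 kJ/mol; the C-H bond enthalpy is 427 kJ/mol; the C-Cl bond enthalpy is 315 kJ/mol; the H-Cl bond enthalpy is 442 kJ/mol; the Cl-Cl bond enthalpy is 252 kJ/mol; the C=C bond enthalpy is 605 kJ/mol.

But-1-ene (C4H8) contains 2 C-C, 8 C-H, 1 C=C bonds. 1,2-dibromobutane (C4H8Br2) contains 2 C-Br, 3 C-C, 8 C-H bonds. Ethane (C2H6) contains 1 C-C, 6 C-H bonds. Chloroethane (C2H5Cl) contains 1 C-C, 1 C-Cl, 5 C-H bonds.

Reaction 1, by 31 kJ

Reaction 1:
  Bonds broken (reactants):
    Br-Br: 1 × 200 = 200
    C-C: 2 × 354 = 708
    C-H: 8 × 427 = 3416
    C=C: 1 × 605 = 605
    Σ(broken) = 4929 kJ
  Bonds formed (products):
    C-Br: 2 × 280 = 560
    C-C: 3 × 354 = 1062
    C-H: 8 × 427 = 3416
    Σ(formed) = 5038 kJ
  ΔH_1 = 4929 − 5038 = −109 kJ
Reaction 2:
  Bonds broken (reactants):
    C-C: 1 × 354 = 354
    C-H: 6 × 427 = 2562
    Cl-Cl: 1 × 252 = 252
    Σ(broken) = 3168 kJ
  Bonds formed (products):
    C-C: 1 × 354 = 354
    C-Cl: 1 × 315 = 315
    C-H: 5 × 427 = 2135
    H-Cl: 1 × 442 = 442
    Σ(formed) = 3246 kJ
  ΔH_2 = 3168 − 3246 = −78 kJ
ΔH_1 − ΔH_2 = −31 kJ, so reaction 1 has the more negative ΔH; |ΔH_1 − ΔH_2| = 31 kJ.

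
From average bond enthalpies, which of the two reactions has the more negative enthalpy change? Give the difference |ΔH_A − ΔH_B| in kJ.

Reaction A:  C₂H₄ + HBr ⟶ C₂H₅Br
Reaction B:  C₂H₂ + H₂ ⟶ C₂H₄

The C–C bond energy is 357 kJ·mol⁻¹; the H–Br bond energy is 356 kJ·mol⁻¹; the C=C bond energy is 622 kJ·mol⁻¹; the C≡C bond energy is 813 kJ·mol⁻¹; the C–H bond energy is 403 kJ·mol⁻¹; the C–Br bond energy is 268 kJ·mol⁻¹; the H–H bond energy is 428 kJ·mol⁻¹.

Reaction B, by 137 kJ

Reaction A:
  Bonds broken (reactants):
    C–H: 4 × 403 = 1612
    C=C: 1 × 622 = 622
    H–Br: 1 × 356 = 356
    Σ(broken) = 2590 kJ
  Bonds formed (products):
    C–Br: 1 × 268 = 268
    C–C: 1 × 357 = 357
    C–H: 5 × 403 = 2015
    Σ(formed) = 2640 kJ
  ΔH_A = 2590 − 2640 = −50 kJ
Reaction B:
  Bonds broken (reactants):
    C≡C: 1 × 813 = 813
    C–H: 2 × 403 = 806
    H–H: 1 × 428 = 428
    Σ(broken) = 2047 kJ
  Bonds formed (products):
    C–H: 4 × 403 = 1612
    C=C: 1 × 622 = 622
    Σ(formed) = 2234 kJ
  ΔH_B = 2047 − 2234 = −187 kJ
ΔH_A − ΔH_B = +137 kJ, so reaction B has the more negative ΔH; |ΔH_A − ΔH_B| = 137 kJ.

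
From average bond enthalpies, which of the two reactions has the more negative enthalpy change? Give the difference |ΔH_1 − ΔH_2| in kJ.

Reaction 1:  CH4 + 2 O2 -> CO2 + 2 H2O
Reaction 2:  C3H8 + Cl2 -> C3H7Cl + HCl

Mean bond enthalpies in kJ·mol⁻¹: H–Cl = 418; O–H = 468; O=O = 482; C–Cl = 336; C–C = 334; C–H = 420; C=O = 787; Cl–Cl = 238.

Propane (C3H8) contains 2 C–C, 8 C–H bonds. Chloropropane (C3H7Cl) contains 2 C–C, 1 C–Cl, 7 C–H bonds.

Reaction 1, by 706 kJ

Reaction 1:
  Bonds broken (reactants):
    C–H: 4 × 420 = 1680
    O=O: 2 × 482 = 964
    Σ(broken) = 2644 kJ
  Bonds formed (products):
    C=O: 2 × 787 = 1574
    O–H: 4 × 468 = 1872
    Σ(formed) = 3446 kJ
  ΔH_1 = 2644 − 3446 = −802 kJ
Reaction 2:
  Bonds broken (reactants):
    C–C: 2 × 334 = 668
    C–H: 8 × 420 = 3360
    Cl–Cl: 1 × 238 = 238
    Σ(broken) = 4266 kJ
  Bonds formed (products):
    C–C: 2 × 334 = 668
    C–Cl: 1 × 336 = 336
    C–H: 7 × 420 = 2940
    H–Cl: 1 × 418 = 418
    Σ(formed) = 4362 kJ
  ΔH_2 = 4266 − 4362 = −96 kJ
ΔH_1 − ΔH_2 = −706 kJ, so reaction 1 has the more negative ΔH; |ΔH_1 − ΔH_2| = 706 kJ.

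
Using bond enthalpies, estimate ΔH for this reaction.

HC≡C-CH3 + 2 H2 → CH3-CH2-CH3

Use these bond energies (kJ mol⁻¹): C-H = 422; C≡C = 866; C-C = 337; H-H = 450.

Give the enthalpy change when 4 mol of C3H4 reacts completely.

ΔH = −1036 kJ

Bonds broken (reactants):
  C≡C: 1 × 866 = 866
  C-C: 1 × 337 = 337
  C-H: 4 × 422 = 1688
  H-H: 2 × 450 = 900
  Σ(broken) = 3791 kJ
Bonds formed (products):
  C-C: 2 × 337 = 674
  C-H: 8 × 422 = 3376
  Σ(formed) = 4050 kJ
ΔH = Σ(broken) − Σ(formed) = 3791 − 4050 = −259 kJ
For 4× the reaction as written: 4 × (−259) = −1036 kJ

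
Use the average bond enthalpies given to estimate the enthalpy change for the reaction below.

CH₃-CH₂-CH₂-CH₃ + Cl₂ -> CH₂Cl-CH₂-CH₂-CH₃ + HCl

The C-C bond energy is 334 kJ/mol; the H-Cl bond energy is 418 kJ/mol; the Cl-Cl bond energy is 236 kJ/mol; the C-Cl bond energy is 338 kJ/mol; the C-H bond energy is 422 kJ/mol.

Bonds broken (reactants):
  C-C: 3 × 334 = 1002
  C-H: 10 × 422 = 4220
  Cl-Cl: 1 × 236 = 236
  Σ(broken) = 5458 kJ
Bonds formed (products):
  C-C: 3 × 334 = 1002
  C-Cl: 1 × 338 = 338
  C-H: 9 × 422 = 3798
  H-Cl: 1 × 418 = 418
  Σ(formed) = 5556 kJ
ΔH = Σ(broken) − Σ(formed) = 5458 − 5556 = −98 kJ

ΔH ≈ −98 kJ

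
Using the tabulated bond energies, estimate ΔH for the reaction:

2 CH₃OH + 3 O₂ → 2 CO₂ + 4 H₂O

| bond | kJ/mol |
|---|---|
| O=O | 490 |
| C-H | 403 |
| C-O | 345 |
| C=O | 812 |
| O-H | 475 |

Bonds broken (reactants):
  C-H: 6 × 403 = 2418
  C-O: 2 × 345 = 690
  O-H: 2 × 475 = 950
  O=O: 3 × 490 = 1470
  Σ(broken) = 5528 kJ
Bonds formed (products):
  C=O: 4 × 812 = 3248
  O-H: 8 × 475 = 3800
  Σ(formed) = 7048 kJ
ΔH = Σ(broken) − Σ(formed) = 5528 − 7048 = −1520 kJ

ΔH ≈ −1520 kJ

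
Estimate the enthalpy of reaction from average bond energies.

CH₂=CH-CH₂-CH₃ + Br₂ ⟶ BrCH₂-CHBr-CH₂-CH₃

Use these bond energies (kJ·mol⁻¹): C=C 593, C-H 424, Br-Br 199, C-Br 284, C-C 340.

ΔH ≈ −116 kJ

Bonds broken (reactants):
  Br-Br: 1 × 199 = 199
  C-C: 2 × 340 = 680
  C-H: 8 × 424 = 3392
  C=C: 1 × 593 = 593
  Σ(broken) = 4864 kJ
Bonds formed (products):
  C-Br: 2 × 284 = 568
  C-C: 3 × 340 = 1020
  C-H: 8 × 424 = 3392
  Σ(formed) = 4980 kJ
ΔH = Σ(broken) − Σ(formed) = 4864 − 4980 = −116 kJ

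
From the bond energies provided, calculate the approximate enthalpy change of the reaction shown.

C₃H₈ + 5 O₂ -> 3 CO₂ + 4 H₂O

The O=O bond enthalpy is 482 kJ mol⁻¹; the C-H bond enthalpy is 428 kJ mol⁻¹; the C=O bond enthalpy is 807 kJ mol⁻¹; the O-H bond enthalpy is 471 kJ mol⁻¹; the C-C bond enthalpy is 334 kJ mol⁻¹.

ΔH ≈ −2108 kJ

Bonds broken (reactants):
  C-C: 2 × 334 = 668
  C-H: 8 × 428 = 3424
  O=O: 5 × 482 = 2410
  Σ(broken) = 6502 kJ
Bonds formed (products):
  C=O: 6 × 807 = 4842
  O-H: 8 × 471 = 3768
  Σ(formed) = 8610 kJ
ΔH = Σ(broken) − Σ(formed) = 6502 − 8610 = −2108 kJ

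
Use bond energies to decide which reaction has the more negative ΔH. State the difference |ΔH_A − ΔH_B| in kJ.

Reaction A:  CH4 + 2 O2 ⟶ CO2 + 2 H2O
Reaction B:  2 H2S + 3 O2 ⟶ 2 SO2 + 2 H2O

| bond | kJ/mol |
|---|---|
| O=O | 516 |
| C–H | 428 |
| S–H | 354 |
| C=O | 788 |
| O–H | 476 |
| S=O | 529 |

Reaction A:
  Bonds broken (reactants):
    C–H: 4 × 428 = 1712
    O=O: 2 × 516 = 1032
    Σ(broken) = 2744 kJ
  Bonds formed (products):
    C=O: 2 × 788 = 1576
    O–H: 4 × 476 = 1904
    Σ(formed) = 3480 kJ
  ΔH_A = 2744 − 3480 = −736 kJ
Reaction B:
  Bonds broken (reactants):
    O=O: 3 × 516 = 1548
    S–H: 4 × 354 = 1416
    Σ(broken) = 2964 kJ
  Bonds formed (products):
    O–H: 4 × 476 = 1904
    S=O: 4 × 529 = 2116
    Σ(formed) = 4020 kJ
  ΔH_B = 2964 − 4020 = −1056 kJ
ΔH_A − ΔH_B = +320 kJ, so reaction B has the more negative ΔH; |ΔH_A − ΔH_B| = 320 kJ.

Reaction B, by 320 kJ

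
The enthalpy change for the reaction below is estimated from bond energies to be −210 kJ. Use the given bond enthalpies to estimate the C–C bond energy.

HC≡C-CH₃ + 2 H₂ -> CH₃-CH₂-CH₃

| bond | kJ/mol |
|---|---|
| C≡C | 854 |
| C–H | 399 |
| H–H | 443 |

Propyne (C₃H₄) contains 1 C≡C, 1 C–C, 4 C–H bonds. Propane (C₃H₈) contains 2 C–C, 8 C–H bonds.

D(C–C) ≈ 354 kJ/mol

Let D be the C–C bond energy.
Σ(broken) = 1×854 + 1×D + 4×399 + 2×443 = 3336 + D
Σ(formed) = 2×D + 8×399 = 3192 + 2D
ΔH = Σ(broken) − Σ(formed) = (3336 + D) − (3192 + 2D) = +144 − D
Setting this equal to −210 kJ gives D = 354 kJ/mol.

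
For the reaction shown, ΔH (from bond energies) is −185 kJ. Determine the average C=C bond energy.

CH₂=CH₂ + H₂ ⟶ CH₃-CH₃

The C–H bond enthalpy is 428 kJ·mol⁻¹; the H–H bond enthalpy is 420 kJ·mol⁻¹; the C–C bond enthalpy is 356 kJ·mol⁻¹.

D(C=C) ≈ 607 kJ/mol

Let D be the C=C bond energy.
Σ(broken) = 4×428 + 1×D + 1×420 = 2132 + D
Σ(formed) = 1×356 + 6×428 = 2924
ΔH = Σ(broken) − Σ(formed) = (2132 + D) − (2924) = −792 + D
Setting this equal to −185 kJ gives D = 607 kJ/mol.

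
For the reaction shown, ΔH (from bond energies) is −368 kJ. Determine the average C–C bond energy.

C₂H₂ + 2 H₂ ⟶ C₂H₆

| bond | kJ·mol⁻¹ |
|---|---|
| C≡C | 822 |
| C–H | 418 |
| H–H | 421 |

D(C–C) ≈ 360 kJ/mol

Let D be the C–C bond energy.
Σ(broken) = 1×822 + 2×418 + 2×421 = 2500
Σ(formed) = 1×D + 6×418 = 2508 + D
ΔH = Σ(broken) − Σ(formed) = (2500) − (2508 + D) = −8 − D
Setting this equal to −368 kJ gives D = 360 kJ/mol.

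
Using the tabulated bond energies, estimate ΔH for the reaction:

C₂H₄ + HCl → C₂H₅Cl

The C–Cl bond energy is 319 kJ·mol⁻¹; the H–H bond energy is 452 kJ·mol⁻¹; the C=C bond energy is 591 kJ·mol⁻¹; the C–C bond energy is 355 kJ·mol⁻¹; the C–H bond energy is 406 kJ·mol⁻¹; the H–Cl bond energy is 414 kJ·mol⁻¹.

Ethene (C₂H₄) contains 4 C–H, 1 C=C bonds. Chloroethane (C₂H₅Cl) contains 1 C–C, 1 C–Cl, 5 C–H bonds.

ΔH ≈ −75 kJ

Bonds broken (reactants):
  C–H: 4 × 406 = 1624
  C=C: 1 × 591 = 591
  H–Cl: 1 × 414 = 414
  Σ(broken) = 2629 kJ
Bonds formed (products):
  C–C: 1 × 355 = 355
  C–Cl: 1 × 319 = 319
  C–H: 5 × 406 = 2030
  Σ(formed) = 2704 kJ
ΔH = Σ(broken) − Σ(formed) = 2629 − 2704 = −75 kJ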